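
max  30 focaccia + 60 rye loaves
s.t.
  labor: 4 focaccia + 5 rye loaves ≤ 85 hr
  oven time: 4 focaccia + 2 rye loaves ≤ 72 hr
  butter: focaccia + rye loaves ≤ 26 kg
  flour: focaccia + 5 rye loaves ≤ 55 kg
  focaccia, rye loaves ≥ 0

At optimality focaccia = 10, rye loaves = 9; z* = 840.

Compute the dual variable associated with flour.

Binding: labor and flour. Non-binding: oven time (14 unused), butter (7 unused).
Since oven time, butter are not tight, their duals are 0.
The binding rows give the dual system: 4·y_labor + 1·y_flour = 30 and 5·y_labor + 5·y_flour = 60.
This yields shadow prices y_labor = 6, y_flour = 6.
Shadow price of flour = 6.

6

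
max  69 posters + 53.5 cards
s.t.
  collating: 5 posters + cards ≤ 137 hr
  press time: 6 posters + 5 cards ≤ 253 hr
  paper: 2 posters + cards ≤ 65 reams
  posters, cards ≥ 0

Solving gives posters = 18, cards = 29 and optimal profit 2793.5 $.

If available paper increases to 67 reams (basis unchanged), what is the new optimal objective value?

Binding: press time and paper. Non-binding: collating (18 unused).
Slack constraints have shadow price 0 (complementary slackness).
Dual feasibility on the basic columns requires 6·y_press time + 2·y_paper = 69, 5·y_press time + 1·y_paper = 53.5.
→ y_press time = 9.5 and y_paper = 6.
Δz = y_paper·Δb = 6 × (2) = 12, so new z* = 2793.5 + 12 = 2805.5.

2805.5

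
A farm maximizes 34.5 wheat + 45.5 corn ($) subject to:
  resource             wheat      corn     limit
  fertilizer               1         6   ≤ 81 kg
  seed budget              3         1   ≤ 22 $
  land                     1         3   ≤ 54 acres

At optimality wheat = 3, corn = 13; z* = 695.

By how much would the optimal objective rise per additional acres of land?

0

Check each constraint at x*: fertilizer 81/81 (tight); seed budget 22/22 (tight); land 42/54 (slack 12).
Since land is not tight, its dual is 0.
From A_Bᵀ y = c: 1·y_fertilizer + 3·y_seed budget = 34.5; 6·y_fertilizer + 1·y_seed budget = 45.5.
→ y_fertilizer = 6 and y_seed budget = 9.5.
Shadow price of land = 0.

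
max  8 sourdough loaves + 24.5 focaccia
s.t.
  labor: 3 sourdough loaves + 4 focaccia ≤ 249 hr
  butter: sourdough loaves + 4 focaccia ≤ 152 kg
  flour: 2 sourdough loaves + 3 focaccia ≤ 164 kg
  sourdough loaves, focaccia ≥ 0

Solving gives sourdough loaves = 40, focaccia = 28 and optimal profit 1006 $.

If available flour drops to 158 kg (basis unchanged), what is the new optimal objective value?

At the optimum: labor uses 232 of 249 (slack = 17); butter uses 152 of 152 (binding); flour uses 164 of 164 (binding).
Slack constraints have shadow price 0 (complementary slackness).
The binding rows give the dual system: 1·y_butter + 2·y_flour = 8 and 4·y_butter + 3·y_flour = 24.5.
Solving: y_butter = 5, y_flour = 1.5.
Δz = y_flour·Δb = 1.5 × (-6) = -9, so new z* = 1006 − 9 = 997.

997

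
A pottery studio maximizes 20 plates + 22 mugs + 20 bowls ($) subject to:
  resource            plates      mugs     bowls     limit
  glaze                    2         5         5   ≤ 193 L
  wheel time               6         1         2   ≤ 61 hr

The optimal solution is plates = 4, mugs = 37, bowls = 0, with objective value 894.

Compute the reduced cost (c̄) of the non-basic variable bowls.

-4

Check each constraint at x*: glaze 193/193 (tight); wheel time 61/61 (tight).
From A_Bᵀ y = c: 2·y_glaze + 6·y_wheel time = 20; 5·y_glaze + 1·y_wheel time = 22.
This yields shadow prices y_glaze = 4, y_wheel time = 2.
Reduced cost of bowls: c₃ − yᵀa₃ = 20 − (4·5 + 2·2) = 20 − 24 = -4.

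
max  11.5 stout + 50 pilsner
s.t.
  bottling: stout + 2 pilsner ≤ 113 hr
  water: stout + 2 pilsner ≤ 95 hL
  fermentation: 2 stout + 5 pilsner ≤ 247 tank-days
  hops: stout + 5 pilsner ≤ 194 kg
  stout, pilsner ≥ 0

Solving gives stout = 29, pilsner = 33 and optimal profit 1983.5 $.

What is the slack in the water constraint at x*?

water used = 1·29 + 2·33 = 95; slack = 95 − 95 = 0.

0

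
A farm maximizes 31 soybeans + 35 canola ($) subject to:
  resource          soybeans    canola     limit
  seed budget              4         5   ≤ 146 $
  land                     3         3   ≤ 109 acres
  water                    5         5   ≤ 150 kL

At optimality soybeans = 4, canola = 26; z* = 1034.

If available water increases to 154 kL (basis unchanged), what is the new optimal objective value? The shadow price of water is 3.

1046

Δb = 4, so new z* = 1034 + (3)·(4) = 1034 + 12 = 1046.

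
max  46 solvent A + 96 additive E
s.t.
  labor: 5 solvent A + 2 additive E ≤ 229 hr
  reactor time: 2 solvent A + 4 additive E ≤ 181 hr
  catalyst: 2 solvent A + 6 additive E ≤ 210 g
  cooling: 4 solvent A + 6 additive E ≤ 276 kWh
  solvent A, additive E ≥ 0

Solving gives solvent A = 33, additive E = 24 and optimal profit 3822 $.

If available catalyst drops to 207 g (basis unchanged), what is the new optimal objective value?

Binding: catalyst and cooling. Non-binding: labor (16 unused), reactor time (19 unused).
Slack constraints have shadow price 0 (complementary slackness).
Dual feasibility on the basic columns requires 2·y_catalyst + 4·y_cooling = 46, 6·y_catalyst + 6·y_cooling = 96.
→ y_catalyst = 9 and y_cooling = 7.
Δz = y_catalyst·Δb = 9 × (-3) = -27, so new z* = 3822 − 27 = 3795.

3795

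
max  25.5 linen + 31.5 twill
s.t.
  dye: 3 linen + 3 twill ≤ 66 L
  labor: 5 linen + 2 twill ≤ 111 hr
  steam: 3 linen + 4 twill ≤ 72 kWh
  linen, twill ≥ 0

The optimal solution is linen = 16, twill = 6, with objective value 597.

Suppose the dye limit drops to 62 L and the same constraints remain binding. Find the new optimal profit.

At the optimum: dye uses 66 of 66 (binding); labor uses 92 of 111 (slack = 19); steam uses 72 of 72 (binding).
By complementary slackness, y = 0 for the non-binding constraint.
From A_Bᵀ y = c: 3·y_dye + 3·y_steam = 25.5; 3·y_dye + 4·y_steam = 31.5.
This yields shadow prices y_dye = 2.5, y_steam = 6.
Δz = y_dye·Δb = 2.5 × (-4) = -10, so new z* = 597 − 10 = 587.

587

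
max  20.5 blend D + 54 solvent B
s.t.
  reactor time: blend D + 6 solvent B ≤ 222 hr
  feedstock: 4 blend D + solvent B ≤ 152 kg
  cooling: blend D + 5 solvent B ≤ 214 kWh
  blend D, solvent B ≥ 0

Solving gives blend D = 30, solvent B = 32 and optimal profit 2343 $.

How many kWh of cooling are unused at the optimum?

24

cooling used = 1·30 + 5·32 = 190; slack = 214 − 190 = 24.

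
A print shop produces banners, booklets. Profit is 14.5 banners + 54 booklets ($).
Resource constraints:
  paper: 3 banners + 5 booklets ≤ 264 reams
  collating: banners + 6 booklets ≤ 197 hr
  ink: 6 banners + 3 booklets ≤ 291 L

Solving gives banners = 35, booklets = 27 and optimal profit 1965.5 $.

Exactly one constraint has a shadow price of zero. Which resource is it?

paper

paper: 240/264 (slack 24)
collating: 197/197 (binding)
ink: 291/291 (binding)
By complementary slackness, a constraint with positive slack has shadow price 0 → paper.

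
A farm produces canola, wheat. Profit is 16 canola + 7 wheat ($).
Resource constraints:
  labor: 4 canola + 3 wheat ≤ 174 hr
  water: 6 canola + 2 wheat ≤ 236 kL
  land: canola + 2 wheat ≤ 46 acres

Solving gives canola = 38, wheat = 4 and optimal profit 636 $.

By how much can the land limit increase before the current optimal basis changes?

Binding constraints: water, land. The basis is B = [[6,2],[1,2]] with det 10.
Per unit increase in land, x* moves by d = (-0.2, 0.6).
The basis stays optimal until labor becomes binding; allowable increase = 10 acres.

10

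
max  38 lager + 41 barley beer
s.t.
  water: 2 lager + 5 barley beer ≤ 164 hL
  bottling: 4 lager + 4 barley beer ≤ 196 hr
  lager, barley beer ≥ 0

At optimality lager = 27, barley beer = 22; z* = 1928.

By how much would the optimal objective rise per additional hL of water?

1

Check each constraint at x*: water 164/164 (tight); bottling 196/196 (tight).
The binding rows give the dual system: 2·y_water + 4·y_bottling = 38 and 5·y_water + 4·y_bottling = 41.
This yields shadow prices y_water = 1, y_bottling = 9.
Shadow price of water = 1.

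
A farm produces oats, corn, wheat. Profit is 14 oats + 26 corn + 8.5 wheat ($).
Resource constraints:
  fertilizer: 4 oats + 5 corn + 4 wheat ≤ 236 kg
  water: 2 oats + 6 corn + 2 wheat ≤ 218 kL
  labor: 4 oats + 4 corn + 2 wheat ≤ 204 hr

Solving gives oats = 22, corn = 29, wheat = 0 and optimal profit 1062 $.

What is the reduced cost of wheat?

At the optimum: fertilizer uses 233 of 236 (slack = 3); water uses 218 of 218 (binding); labor uses 204 of 204 (binding).
Since fertilizer is not tight, its dual is 0.
From A_Bᵀ y = c: 2·y_water + 4·y_labor = 14; 6·y_water + 4·y_labor = 26.
This yields shadow prices y_water = 3, y_labor = 2.
Reduced cost of wheat: c₃ − yᵀa₃ = 8.5 − (3·2 + 2·2) = 8.5 − 10 = -1.5.

-1.5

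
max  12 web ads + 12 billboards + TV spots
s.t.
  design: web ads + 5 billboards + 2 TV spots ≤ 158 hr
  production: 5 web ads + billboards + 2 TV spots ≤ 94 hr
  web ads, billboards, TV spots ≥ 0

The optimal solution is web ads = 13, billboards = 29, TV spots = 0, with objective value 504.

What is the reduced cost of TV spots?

-7

At the optimum: design uses 158 of 158 (binding); production uses 94 of 94 (binding).
Dual feasibility on the basic columns requires 1·y_design + 5·y_production = 12, 5·y_design + 1·y_production = 12.
Solving: y_design = 2, y_production = 2.
Reduced cost of TV spots: c₃ − yᵀa₃ = 1 − (2·2 + 2·2) = 1 − 8 = -7.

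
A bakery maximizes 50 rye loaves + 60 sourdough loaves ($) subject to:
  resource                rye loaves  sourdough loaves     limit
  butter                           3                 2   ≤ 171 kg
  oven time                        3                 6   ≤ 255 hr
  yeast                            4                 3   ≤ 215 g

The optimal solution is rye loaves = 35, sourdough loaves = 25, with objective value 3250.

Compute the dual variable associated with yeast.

At the optimum: butter uses 155 of 171 (slack = 16); oven time uses 255 of 255 (binding); yeast uses 215 of 215 (binding).
By complementary slackness, y = 0 for the non-binding constraint.
From A_Bᵀ y = c: 3·y_oven time + 4·y_yeast = 50; 6·y_oven time + 3·y_yeast = 60.
→ y_oven time = 6 and y_yeast = 8.
Shadow price of yeast = 8.

8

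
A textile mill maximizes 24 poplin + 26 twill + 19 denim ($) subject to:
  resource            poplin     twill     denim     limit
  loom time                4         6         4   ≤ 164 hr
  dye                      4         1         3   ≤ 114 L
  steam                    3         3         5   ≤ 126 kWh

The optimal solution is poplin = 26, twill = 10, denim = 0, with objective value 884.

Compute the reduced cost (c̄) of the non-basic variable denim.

-3

Check each constraint at x*: loom time 164/164 (tight); dye 114/114 (tight); steam 108/126 (slack 18).
Slack constraints have shadow price 0 (complementary slackness).
Dual feasibility on the basic columns requires 4·y_loom time + 4·y_dye = 24, 6·y_loom time + 1·y_dye = 26.
This yields shadow prices y_loom time = 4, y_dye = 2.
Reduced cost of denim: c₃ − yᵀa₃ = 19 − (4·4 + 2·3) = 19 − 22 = -3.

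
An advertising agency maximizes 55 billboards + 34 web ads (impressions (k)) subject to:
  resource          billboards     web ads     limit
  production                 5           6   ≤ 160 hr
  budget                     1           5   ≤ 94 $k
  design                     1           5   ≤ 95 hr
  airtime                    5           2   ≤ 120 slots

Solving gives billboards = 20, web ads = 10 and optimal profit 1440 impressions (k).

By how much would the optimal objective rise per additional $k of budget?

Check each constraint at x*: production 160/160 (tight); budget 70/94 (slack 24); design 70/95 (slack 25); airtime 120/120 (tight).
Slack constraints have shadow price 0 (complementary slackness).
The binding rows give the dual system: 5·y_production + 5·y_airtime = 55 and 6·y_production + 2·y_airtime = 34.
Solving: y_production = 3, y_airtime = 8.
Shadow price of budget = 0.

0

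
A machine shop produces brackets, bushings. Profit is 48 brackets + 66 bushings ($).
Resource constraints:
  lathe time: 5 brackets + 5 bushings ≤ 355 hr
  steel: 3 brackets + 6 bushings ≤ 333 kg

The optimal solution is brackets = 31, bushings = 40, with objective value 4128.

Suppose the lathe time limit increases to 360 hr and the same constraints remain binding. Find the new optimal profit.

At the optimum: lathe time uses 355 of 355 (binding); steel uses 333 of 333 (binding).
The binding rows give the dual system: 5·y_lathe time + 3·y_steel = 48 and 5·y_lathe time + 6·y_steel = 66.
This yields shadow prices y_lathe time = 6, y_steel = 6.
Δz = y_lathe time·Δb = 6 × (5) = 30, so new z* = 4128 + 30 = 4158.

4158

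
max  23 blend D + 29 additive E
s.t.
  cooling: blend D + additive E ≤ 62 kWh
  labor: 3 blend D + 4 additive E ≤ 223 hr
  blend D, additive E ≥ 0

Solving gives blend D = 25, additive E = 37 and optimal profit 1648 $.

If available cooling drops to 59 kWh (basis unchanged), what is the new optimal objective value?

1633

At the optimum: cooling uses 62 of 62 (binding); labor uses 223 of 223 (binding).
The binding rows give the dual system: 1·y_cooling + 3·y_labor = 23 and 1·y_cooling + 4·y_labor = 29.
→ y_cooling = 5 and y_labor = 6.
Δz = y_cooling·Δb = 5 × (-3) = -15, so new z* = 1648 − 15 = 1633.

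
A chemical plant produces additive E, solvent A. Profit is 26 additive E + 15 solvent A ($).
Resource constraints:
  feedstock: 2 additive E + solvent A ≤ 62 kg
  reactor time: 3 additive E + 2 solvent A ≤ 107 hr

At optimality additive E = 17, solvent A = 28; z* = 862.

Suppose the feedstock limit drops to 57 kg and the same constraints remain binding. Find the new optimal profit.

Check each constraint at x*: feedstock 62/62 (tight); reactor time 107/107 (tight).
The binding rows give the dual system: 2·y_feedstock + 3·y_reactor time = 26 and 1·y_feedstock + 2·y_reactor time = 15.
Solving: y_feedstock = 7, y_reactor time = 4.
Δz = y_feedstock·Δb = 7 × (-5) = -35, so new z* = 862 − 35 = 827.

827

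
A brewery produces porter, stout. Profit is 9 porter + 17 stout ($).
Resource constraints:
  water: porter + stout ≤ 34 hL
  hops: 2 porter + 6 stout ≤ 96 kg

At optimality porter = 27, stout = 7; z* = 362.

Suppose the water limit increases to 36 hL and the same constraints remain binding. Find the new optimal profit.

Both water and hops are binding at x*.
Dual feasibility on the basic columns requires 1·y_water + 2·y_hops = 9, 1·y_water + 6·y_hops = 17.
Solving: y_water = 5, y_hops = 2.
Δz = y_water·Δb = 5 × (2) = 10, so new z* = 362 + 10 = 372.

372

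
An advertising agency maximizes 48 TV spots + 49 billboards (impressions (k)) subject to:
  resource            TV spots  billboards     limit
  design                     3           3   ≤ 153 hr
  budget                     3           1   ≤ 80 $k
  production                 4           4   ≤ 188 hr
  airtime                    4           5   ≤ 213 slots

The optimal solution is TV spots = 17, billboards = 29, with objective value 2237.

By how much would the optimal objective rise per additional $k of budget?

Binding: budget and airtime. Non-binding: design (15 unused), production (4 unused).
Since design, production are not tight, their duals are 0.
Dual feasibility on the basic columns requires 3·y_budget + 4·y_airtime = 48, 1·y_budget + 5·y_airtime = 49.
Solving: y_budget = 4, y_airtime = 9.
Shadow price of budget = 4.

4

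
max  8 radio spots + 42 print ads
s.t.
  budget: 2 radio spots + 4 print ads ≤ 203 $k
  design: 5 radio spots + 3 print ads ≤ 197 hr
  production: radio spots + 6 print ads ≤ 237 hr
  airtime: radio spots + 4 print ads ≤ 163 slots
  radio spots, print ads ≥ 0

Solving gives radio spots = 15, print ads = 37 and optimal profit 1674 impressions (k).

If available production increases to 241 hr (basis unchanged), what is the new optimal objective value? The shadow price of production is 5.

1694

Δb = 4, so new z* = 1674 + (5)·(4) = 1674 + 20 = 1694.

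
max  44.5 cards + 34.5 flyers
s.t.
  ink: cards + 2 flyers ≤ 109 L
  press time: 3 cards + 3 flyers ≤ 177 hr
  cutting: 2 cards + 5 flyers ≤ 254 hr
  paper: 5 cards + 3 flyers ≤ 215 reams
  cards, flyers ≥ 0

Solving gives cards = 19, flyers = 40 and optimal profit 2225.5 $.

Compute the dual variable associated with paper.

5

Binding: press time and paper. Non-binding: ink (10 unused), cutting (16 unused).
Slack constraints have shadow price 0 (complementary slackness).
Dual feasibility on the basic columns requires 3·y_press time + 5·y_paper = 44.5, 3·y_press time + 3·y_paper = 34.5.
This yields shadow prices y_press time = 6.5, y_paper = 5.
Shadow price of paper = 5.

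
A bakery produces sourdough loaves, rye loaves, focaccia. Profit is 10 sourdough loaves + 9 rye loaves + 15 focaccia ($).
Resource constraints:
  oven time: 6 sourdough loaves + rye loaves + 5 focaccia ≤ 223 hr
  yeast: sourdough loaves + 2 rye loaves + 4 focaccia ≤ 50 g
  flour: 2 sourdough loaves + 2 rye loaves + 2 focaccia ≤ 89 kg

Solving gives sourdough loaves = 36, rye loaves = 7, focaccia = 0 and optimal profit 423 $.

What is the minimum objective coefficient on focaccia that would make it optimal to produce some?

21

Binding: oven time and yeast. Non-binding: flour (3 unused).
Since flour is not tight, its dual is 0.
Dual feasibility on the basic columns requires 6·y_oven time + 1·y_yeast = 10, 1·y_oven time + 2·y_yeast = 9.
This yields shadow prices y_oven time = 1, y_yeast = 4.
focaccia enters the basis when its profit ≥ yᵀa₃ = 1·5 + 4·4 = 21.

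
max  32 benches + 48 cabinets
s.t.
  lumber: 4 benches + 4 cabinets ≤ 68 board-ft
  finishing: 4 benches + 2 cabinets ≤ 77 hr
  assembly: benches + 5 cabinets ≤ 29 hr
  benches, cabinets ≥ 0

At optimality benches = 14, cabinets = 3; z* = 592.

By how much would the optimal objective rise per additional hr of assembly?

Check each constraint at x*: lumber 68/68 (tight); finishing 62/77 (slack 15); assembly 29/29 (tight).
Slack constraints have shadow price 0 (complementary slackness).
From A_Bᵀ y = c: 4·y_lumber + 1·y_assembly = 32; 4·y_lumber + 5·y_assembly = 48.
This yields shadow prices y_lumber = 7, y_assembly = 4.
Shadow price of assembly = 4.

4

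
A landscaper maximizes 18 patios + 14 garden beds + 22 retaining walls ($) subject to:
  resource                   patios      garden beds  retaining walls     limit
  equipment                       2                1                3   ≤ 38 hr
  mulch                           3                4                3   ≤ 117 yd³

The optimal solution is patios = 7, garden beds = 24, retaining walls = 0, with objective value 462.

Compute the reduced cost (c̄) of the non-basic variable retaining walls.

-2

At the optimum: equipment uses 38 of 38 (binding); mulch uses 117 of 117 (binding).
Dual feasibility on the basic columns requires 2·y_equipment + 3·y_mulch = 18, 1·y_equipment + 4·y_mulch = 14.
This yields shadow prices y_equipment = 6, y_mulch = 2.
Reduced cost of retaining walls: c₃ − yᵀa₃ = 22 − (6·3 + 2·3) = 22 − 24 = -2.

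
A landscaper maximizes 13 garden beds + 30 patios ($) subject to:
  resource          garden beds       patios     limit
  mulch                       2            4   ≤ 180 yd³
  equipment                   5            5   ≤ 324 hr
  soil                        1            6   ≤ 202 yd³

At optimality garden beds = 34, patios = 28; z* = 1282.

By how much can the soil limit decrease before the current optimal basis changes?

11.2

Binding constraints: mulch, soil. The basis is B = [[2,4],[1,6]] with det 8.
Per unit decrease in soil, x* moves by d = (0.5, -0.25).
The basis stays optimal until equipment becomes binding; allowable decrease = 11.2 yd³.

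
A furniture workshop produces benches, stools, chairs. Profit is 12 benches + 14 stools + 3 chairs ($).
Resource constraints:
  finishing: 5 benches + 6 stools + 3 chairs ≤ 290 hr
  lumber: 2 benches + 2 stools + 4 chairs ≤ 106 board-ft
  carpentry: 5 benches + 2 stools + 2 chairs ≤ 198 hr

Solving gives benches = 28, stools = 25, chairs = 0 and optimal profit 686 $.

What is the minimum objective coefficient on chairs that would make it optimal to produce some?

10

Binding: finishing and lumber. Non-binding: carpentry (8 unused).
Slack constraints have shadow price 0 (complementary slackness).
From A_Bᵀ y = c: 5·y_finishing + 2·y_lumber = 12; 6·y_finishing + 2·y_lumber = 14.
This yields shadow prices y_finishing = 2, y_lumber = 1.
chairs enters the basis when its profit ≥ yᵀa₃ = 2·3 + 1·4 = 10.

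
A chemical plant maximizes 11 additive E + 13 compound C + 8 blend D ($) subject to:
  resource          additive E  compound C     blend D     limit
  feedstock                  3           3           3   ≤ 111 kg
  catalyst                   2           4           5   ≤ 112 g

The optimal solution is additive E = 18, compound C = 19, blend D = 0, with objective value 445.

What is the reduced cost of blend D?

-6

Check each constraint at x*: feedstock 111/111 (tight); catalyst 112/112 (tight).
Dual feasibility on the basic columns requires 3·y_feedstock + 2·y_catalyst = 11, 3·y_feedstock + 4·y_catalyst = 13.
This yields shadow prices y_feedstock = 3, y_catalyst = 1.
Reduced cost of blend D: c₃ − yᵀa₃ = 8 − (3·3 + 1·5) = 8 − 14 = -6.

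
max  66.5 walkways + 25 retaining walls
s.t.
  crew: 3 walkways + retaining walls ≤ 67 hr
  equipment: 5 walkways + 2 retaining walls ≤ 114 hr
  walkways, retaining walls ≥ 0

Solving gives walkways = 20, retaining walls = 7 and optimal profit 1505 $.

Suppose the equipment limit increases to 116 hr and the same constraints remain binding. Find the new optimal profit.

1522

Check each constraint at x*: crew 67/67 (tight); equipment 114/114 (tight).
Dual feasibility on the basic columns requires 3·y_crew + 5·y_equipment = 66.5, 1·y_crew + 2·y_equipment = 25.
This yields shadow prices y_crew = 8, y_equipment = 8.5.
Δz = y_equipment·Δb = 8.5 × (2) = 17, so new z* = 1505 + 17 = 1522.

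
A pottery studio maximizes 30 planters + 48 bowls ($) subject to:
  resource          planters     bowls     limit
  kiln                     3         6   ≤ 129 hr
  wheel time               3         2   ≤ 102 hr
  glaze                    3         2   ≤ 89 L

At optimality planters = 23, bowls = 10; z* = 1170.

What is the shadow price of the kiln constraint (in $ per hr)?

Check each constraint at x*: kiln 129/129 (tight); wheel time 89/102 (slack 13); glaze 89/89 (tight).
By complementary slackness, y = 0 for the non-binding constraint.
From A_Bᵀ y = c: 3·y_kiln + 3·y_glaze = 30; 6·y_kiln + 2·y_glaze = 48.
Solving: y_kiln = 7, y_glaze = 3.
Shadow price of kiln = 7.

7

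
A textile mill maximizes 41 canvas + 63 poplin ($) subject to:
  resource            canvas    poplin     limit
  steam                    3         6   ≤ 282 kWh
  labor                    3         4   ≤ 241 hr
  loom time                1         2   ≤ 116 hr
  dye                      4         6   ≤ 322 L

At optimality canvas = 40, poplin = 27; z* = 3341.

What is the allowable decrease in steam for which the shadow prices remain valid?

39

Binding constraints: steam, dye. The basis is B = [[3,6],[4,6]] with det -6.
Per unit decrease in steam, x* moves by d = (1, -0.6667).
The basis stays optimal until labor becomes binding; allowable decrease = 39 kWh.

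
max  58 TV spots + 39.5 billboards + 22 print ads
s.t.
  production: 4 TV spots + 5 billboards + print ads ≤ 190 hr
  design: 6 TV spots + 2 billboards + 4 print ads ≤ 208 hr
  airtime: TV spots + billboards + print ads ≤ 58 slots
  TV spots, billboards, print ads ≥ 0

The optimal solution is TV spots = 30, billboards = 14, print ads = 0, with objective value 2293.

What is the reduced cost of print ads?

At the optimum: production uses 190 of 190 (binding); design uses 208 of 208 (binding); airtime uses 44 of 58 (slack = 14).
By complementary slackness, y = 0 for the non-binding constraint.
The binding rows give the dual system: 4·y_production + 6·y_design = 58 and 5·y_production + 2·y_design = 39.5.
This yields shadow prices y_production = 5.5, y_design = 6.
Reduced cost of print ads: c₃ − yᵀa₃ = 22 − (5.5·1 + 6·4) = 22 − 29.5 = -7.5.

-7.5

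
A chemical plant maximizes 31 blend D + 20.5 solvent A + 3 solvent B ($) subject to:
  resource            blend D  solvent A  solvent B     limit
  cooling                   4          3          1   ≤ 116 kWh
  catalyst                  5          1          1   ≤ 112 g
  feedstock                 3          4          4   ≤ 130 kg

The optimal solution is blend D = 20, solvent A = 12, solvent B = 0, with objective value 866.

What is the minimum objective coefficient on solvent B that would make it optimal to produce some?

Check each constraint at x*: cooling 116/116 (tight); catalyst 112/112 (tight); feedstock 108/130 (slack 22).
Slack constraints have shadow price 0 (complementary slackness).
Dual feasibility on the basic columns requires 4·y_cooling + 5·y_catalyst = 31, 3·y_cooling + 1·y_catalyst = 20.5.
This yields shadow prices y_cooling = 6.5, y_catalyst = 1.
solvent B enters the basis when its profit ≥ yᵀa₃ = 6.5·1 + 1·1 = 7.5.

7.5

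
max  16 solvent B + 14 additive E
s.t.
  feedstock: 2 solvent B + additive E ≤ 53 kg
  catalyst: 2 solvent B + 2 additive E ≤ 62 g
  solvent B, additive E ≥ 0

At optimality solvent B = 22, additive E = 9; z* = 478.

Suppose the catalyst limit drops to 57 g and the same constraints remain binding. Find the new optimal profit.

At the optimum: feedstock uses 53 of 53 (binding); catalyst uses 62 of 62 (binding).
Dual feasibility on the basic columns requires 2·y_feedstock + 2·y_catalyst = 16, 1·y_feedstock + 2·y_catalyst = 14.
→ y_feedstock = 2 and y_catalyst = 6.
Δz = y_catalyst·Δb = 6 × (-5) = -30, so new z* = 478 − 30 = 448.

448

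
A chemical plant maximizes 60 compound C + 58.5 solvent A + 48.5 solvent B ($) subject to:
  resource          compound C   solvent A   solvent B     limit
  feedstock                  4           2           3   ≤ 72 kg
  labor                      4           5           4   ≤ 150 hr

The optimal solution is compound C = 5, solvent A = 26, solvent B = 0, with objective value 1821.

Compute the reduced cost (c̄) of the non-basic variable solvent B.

-6

Check each constraint at x*: feedstock 72/72 (tight); labor 150/150 (tight).
The binding rows give the dual system: 4·y_feedstock + 4·y_labor = 60 and 2·y_feedstock + 5·y_labor = 58.5.
This yields shadow prices y_feedstock = 5.5, y_labor = 9.5.
Reduced cost of solvent B: c₃ − yᵀa₃ = 48.5 − (5.5·3 + 9.5·4) = 48.5 − 54.5 = -6.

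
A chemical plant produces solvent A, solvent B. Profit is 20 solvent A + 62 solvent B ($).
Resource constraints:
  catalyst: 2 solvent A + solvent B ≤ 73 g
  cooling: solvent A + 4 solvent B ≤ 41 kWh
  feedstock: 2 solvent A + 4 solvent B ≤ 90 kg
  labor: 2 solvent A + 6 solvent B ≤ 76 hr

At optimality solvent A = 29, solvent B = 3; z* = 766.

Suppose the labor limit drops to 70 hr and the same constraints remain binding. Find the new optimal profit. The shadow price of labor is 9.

Δb = -6, so new z* = 766 + (9)·(-6) = 766 − 54 = 712.

712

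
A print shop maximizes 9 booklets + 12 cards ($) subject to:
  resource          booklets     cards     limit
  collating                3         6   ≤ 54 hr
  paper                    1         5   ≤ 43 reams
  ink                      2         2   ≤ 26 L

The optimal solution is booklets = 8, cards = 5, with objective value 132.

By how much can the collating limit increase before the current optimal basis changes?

Binding constraints: collating, ink. The basis is B = [[3,6],[2,2]] with det -6.
Per unit increase in collating, x* moves by d = (-0.3333, 0.3333).
The basis stays optimal until paper becomes binding; allowable increase = 7.5 hr.

7.5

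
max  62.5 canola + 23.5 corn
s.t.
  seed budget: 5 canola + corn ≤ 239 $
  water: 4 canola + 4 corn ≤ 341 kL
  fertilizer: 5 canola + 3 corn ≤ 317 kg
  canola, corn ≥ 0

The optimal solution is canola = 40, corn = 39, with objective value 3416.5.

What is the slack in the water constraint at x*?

water used = 4·40 + 4·39 = 316; slack = 341 − 316 = 25.

25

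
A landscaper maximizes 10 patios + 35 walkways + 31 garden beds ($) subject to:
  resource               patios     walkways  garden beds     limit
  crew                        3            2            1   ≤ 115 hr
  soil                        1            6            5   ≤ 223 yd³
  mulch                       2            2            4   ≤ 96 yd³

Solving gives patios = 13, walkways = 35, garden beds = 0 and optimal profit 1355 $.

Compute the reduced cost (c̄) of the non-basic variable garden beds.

Check each constraint at x*: crew 109/115 (slack 6); soil 223/223 (tight); mulch 96/96 (tight).
Since crew is not tight, its dual is 0.
From A_Bᵀ y = c: 1·y_soil + 2·y_mulch = 10; 6·y_soil + 2·y_mulch = 35.
This yields shadow prices y_soil = 5, y_mulch = 2.5.
Reduced cost of garden beds: c₃ − yᵀa₃ = 31 − (5·5 + 2.5·4) = 31 − 35 = -4.

-4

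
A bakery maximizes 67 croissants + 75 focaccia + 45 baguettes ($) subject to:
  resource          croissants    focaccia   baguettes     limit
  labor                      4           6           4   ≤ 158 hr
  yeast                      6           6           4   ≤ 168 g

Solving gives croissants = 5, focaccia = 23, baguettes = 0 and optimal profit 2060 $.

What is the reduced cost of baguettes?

-5

At the optimum: labor uses 158 of 158 (binding); yeast uses 168 of 168 (binding).
Dual feasibility on the basic columns requires 4·y_labor + 6·y_yeast = 67, 6·y_labor + 6·y_yeast = 75.
→ y_labor = 4 and y_yeast = 8.5.
Reduced cost of baguettes: c₃ − yᵀa₃ = 45 − (4·4 + 8.5·4) = 45 − 50 = -5.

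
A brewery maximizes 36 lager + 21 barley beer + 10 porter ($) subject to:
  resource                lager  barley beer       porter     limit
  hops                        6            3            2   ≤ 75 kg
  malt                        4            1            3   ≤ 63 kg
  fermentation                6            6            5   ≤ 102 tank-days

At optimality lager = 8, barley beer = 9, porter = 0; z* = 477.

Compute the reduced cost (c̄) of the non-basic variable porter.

Binding: hops and fermentation. Non-binding: malt (22 unused).
By complementary slackness, y = 0 for the non-binding constraint.
From A_Bᵀ y = c: 6·y_hops + 6·y_fermentation = 36; 3·y_hops + 6·y_fermentation = 21.
Solving: y_hops = 5, y_fermentation = 1.
Reduced cost of porter: c₃ − yᵀa₃ = 10 − (5·2 + 1·5) = 10 − 15 = -5.

-5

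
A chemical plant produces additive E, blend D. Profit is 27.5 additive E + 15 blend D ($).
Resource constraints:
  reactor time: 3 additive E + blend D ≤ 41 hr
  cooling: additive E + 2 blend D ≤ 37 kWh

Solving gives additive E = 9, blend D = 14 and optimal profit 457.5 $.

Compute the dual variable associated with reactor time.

8

Check each constraint at x*: reactor time 41/41 (tight); cooling 37/37 (tight).
Dual feasibility on the basic columns requires 3·y_reactor time + 1·y_cooling = 27.5, 1·y_reactor time + 2·y_cooling = 15.
→ y_reactor time = 8 and y_cooling = 3.5.
Shadow price of reactor time = 8.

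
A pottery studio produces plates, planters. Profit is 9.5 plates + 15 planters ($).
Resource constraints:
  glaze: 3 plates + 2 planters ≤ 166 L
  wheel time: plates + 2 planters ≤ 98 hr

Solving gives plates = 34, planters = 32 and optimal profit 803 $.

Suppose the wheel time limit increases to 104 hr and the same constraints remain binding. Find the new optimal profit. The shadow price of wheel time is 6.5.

842

Δb = 6, so new z* = 803 + (6.5)·(6) = 803 + 39 = 842.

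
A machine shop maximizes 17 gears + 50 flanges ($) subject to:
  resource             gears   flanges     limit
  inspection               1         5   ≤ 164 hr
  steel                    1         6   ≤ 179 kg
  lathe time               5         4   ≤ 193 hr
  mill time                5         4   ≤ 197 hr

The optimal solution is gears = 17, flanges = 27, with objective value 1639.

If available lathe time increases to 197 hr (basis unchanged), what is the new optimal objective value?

1647

Check each constraint at x*: inspection 152/164 (slack 12); steel 179/179 (tight); lathe time 193/193 (tight); mill time 193/197 (slack 4).
Slack constraints have shadow price 0 (complementary slackness).
Dual feasibility on the basic columns requires 1·y_steel + 5·y_lathe time = 17, 6·y_steel + 4·y_lathe time = 50.
→ y_steel = 7 and y_lathe time = 2.
Δz = y_lathe time·Δb = 2 × (4) = 8, so new z* = 1639 + 8 = 1647.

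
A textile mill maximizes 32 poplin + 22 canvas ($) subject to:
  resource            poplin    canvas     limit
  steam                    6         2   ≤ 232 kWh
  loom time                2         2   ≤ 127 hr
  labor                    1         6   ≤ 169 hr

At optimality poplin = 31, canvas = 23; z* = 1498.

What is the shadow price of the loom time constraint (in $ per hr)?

0

At the optimum: steam uses 232 of 232 (binding); loom time uses 108 of 127 (slack = 19); labor uses 169 of 169 (binding).
By complementary slackness, y = 0 for the non-binding constraint.
From A_Bᵀ y = c: 6·y_steam + 1·y_labor = 32; 2·y_steam + 6·y_labor = 22.
→ y_steam = 5 and y_labor = 2.
Shadow price of loom time = 0.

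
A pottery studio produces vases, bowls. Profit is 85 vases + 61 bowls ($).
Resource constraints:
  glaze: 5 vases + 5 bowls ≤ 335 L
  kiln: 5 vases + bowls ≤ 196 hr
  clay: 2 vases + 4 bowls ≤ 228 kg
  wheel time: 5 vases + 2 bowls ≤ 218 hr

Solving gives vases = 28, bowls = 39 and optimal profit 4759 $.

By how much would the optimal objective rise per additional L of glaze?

9

At the optimum: glaze uses 335 of 335 (binding); kiln uses 179 of 196 (slack = 17); clay uses 212 of 228 (slack = 16); wheel time uses 218 of 218 (binding).
By complementary slackness, y = 0 for the non-binding constraints.
Dual feasibility on the basic columns requires 5·y_glaze + 5·y_wheel time = 85, 5·y_glaze + 2·y_wheel time = 61.
→ y_glaze = 9 and y_wheel time = 8.
Shadow price of glaze = 9.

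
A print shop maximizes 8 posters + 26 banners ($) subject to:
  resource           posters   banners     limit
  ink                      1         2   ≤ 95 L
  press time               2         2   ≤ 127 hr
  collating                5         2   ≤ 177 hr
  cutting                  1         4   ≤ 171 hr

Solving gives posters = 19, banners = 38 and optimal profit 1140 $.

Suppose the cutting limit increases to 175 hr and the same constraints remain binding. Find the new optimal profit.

1160

Check each constraint at x*: ink 95/95 (tight); press time 114/127 (slack 13); collating 171/177 (slack 6); cutting 171/171 (tight).
Since press time, collating are not tight, their duals are 0.
Dual feasibility on the basic columns requires 1·y_ink + 1·y_cutting = 8, 2·y_ink + 4·y_cutting = 26.
→ y_ink = 3 and y_cutting = 5.
Δz = y_cutting·Δb = 5 × (4) = 20, so new z* = 1140 + 20 = 1160.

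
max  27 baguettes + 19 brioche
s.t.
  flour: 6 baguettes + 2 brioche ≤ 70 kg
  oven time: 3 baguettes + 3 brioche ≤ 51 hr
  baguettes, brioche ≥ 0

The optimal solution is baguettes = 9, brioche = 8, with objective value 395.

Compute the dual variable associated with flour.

2

Check each constraint at x*: flour 70/70 (tight); oven time 51/51 (tight).
The binding rows give the dual system: 6·y_flour + 3·y_oven time = 27 and 2·y_flour + 3·y_oven time = 19.
→ y_flour = 2 and y_oven time = 5.
Shadow price of flour = 2.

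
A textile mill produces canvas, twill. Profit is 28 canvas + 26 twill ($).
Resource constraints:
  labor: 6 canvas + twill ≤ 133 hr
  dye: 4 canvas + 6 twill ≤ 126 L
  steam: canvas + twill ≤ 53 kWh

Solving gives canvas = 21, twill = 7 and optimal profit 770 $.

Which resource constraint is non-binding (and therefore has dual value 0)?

labor: 133/133 (binding)
dye: 126/126 (binding)
steam: 28/53 (slack 25)
By complementary slackness, a constraint with positive slack has shadow price 0 → steam.

steam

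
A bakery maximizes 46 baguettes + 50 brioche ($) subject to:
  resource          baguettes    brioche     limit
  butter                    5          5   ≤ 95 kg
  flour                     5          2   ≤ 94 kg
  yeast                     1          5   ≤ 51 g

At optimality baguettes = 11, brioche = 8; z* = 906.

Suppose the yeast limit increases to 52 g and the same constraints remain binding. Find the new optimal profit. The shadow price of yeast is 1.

Δb = 1, so new z* = 906 + (1)·(1) = 906 + 1 = 907.

907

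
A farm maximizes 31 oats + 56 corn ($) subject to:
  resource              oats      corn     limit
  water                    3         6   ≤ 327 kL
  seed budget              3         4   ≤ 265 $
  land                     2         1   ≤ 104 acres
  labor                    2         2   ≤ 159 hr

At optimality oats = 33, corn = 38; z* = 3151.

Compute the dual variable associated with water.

9

Binding: water and land. Non-binding: seed budget (14 unused), labor (17 unused).
Slack constraints have shadow price 0 (complementary slackness).
Dual feasibility on the basic columns requires 3·y_water + 2·y_land = 31, 6·y_water + 1·y_land = 56.
This yields shadow prices y_water = 9, y_land = 2.
Shadow price of water = 9.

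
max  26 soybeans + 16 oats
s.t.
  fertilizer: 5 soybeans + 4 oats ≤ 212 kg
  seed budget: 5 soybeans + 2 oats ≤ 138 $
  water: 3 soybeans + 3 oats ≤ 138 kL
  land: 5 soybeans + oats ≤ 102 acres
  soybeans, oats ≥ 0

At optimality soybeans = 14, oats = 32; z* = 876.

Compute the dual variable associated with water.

4.5

At the optimum: fertilizer uses 198 of 212 (slack = 14); seed budget uses 134 of 138 (slack = 4); water uses 138 of 138 (binding); land uses 102 of 102 (binding).
By complementary slackness, y = 0 for the non-binding constraints.
Dual feasibility on the basic columns requires 3·y_water + 5·y_land = 26, 3·y_water + 1·y_land = 16.
→ y_water = 4.5 and y_land = 2.5.
Shadow price of water = 4.5.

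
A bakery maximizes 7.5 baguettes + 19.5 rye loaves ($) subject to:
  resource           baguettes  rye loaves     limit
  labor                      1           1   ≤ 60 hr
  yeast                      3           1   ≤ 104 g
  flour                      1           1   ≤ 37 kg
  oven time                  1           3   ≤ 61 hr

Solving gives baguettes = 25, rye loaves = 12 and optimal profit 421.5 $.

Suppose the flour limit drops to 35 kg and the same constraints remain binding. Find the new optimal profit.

At the optimum: labor uses 37 of 60 (slack = 23); yeast uses 87 of 104 (slack = 17); flour uses 37 of 37 (binding); oven time uses 61 of 61 (binding).
By complementary slackness, y = 0 for the non-binding constraints.
Dual feasibility on the basic columns requires 1·y_flour + 1·y_oven time = 7.5, 1·y_flour + 3·y_oven time = 19.5.
This yields shadow prices y_flour = 1.5, y_oven time = 6.
Δz = y_flour·Δb = 1.5 × (-2) = -3, so new z* = 421.5 − 3 = 418.5.

418.5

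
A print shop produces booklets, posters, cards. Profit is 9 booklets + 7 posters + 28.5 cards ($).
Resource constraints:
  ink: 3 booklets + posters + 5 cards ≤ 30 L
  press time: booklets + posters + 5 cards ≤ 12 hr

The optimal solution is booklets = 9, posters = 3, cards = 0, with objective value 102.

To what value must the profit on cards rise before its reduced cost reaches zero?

Check each constraint at x*: ink 30/30 (tight); press time 12/12 (tight).
The binding rows give the dual system: 3·y_ink + 1·y_press time = 9 and 1·y_ink + 1·y_press time = 7.
Solving: y_ink = 1, y_press time = 6.
cards enters the basis when its profit ≥ yᵀa₃ = 1·5 + 6·5 = 35.

35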